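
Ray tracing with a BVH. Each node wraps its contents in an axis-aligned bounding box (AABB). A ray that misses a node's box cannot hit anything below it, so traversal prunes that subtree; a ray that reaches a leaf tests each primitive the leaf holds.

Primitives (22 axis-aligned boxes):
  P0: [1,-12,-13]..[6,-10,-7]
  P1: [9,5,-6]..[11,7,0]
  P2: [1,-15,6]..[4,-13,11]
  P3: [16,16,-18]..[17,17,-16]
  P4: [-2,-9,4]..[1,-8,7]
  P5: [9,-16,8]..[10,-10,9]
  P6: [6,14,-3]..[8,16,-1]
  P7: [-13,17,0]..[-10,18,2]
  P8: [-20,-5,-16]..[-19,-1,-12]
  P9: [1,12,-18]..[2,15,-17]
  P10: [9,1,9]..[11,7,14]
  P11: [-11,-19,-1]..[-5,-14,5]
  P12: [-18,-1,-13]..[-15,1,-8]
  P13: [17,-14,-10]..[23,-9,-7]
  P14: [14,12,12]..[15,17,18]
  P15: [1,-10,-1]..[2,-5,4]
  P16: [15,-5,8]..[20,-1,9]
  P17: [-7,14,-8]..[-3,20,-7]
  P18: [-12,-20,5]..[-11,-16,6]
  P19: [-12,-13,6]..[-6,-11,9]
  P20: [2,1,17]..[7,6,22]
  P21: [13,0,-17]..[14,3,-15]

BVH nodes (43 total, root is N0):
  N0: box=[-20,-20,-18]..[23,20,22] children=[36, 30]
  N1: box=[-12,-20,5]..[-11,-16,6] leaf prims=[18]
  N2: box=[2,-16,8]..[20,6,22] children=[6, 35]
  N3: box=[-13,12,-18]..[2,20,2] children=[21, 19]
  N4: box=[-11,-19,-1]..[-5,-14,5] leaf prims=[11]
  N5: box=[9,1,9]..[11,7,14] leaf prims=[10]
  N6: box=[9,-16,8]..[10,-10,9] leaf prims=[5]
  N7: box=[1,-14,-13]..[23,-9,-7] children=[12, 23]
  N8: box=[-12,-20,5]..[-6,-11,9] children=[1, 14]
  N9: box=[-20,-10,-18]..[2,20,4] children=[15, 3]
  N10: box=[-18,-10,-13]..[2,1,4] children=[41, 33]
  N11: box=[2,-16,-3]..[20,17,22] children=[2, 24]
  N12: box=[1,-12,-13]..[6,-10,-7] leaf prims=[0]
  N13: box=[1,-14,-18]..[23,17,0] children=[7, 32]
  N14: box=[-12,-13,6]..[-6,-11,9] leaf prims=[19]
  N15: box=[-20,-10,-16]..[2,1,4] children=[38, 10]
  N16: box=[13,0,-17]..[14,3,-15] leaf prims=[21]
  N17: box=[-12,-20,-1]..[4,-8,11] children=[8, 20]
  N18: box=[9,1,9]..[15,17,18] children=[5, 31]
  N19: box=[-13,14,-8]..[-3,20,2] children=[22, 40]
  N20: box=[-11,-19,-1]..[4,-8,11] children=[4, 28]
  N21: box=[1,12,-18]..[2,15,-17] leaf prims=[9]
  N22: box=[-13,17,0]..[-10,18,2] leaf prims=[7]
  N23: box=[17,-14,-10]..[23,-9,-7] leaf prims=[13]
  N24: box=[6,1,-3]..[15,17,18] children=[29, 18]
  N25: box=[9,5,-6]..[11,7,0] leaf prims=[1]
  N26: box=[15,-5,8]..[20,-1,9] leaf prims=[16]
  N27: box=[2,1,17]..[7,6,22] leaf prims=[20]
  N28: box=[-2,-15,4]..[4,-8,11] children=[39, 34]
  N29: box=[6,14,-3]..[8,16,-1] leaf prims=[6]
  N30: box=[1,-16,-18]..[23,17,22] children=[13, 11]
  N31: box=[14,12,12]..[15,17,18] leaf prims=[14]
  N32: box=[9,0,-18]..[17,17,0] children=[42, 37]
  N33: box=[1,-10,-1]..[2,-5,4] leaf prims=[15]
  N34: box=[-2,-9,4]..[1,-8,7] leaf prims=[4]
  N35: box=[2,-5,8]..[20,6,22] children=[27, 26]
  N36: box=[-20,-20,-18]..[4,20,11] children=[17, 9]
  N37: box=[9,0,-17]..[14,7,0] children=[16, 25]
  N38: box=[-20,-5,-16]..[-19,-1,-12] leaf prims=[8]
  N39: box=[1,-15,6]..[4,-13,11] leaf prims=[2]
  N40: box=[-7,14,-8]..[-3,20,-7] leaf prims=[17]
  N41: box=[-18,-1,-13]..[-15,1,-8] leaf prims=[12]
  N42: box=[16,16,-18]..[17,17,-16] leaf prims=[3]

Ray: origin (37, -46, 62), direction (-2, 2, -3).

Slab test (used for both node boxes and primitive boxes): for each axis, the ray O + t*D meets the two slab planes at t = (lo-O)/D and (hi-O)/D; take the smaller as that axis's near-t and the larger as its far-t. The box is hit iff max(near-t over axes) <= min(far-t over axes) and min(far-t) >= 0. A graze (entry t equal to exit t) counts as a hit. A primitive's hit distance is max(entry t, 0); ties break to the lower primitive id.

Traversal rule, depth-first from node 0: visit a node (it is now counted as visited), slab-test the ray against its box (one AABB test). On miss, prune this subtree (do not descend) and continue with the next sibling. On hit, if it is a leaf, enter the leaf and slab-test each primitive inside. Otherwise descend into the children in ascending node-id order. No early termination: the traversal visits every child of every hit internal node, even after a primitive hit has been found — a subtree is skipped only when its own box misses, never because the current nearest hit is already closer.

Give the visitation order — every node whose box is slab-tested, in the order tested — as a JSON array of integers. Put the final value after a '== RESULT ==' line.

Traverse from the root:
N0 x:[7,57/2] y:[13,33] z:[40/3,80/3] -> hit [40/3,80/3], descend [30, 36]
  N30 x:[7,18] y:[15,63/2] z:[40/3,80/3] -> hit [15,18], descend [11, 13]
    N11 x:[17/2,35/2] y:[15,63/2] z:[40/3,65/3] -> hit [15,35/2], descend [2, 24]
      N2 x:[17/2,35/2] y:[15,26] z:[40/3,18] -> hit [15,35/2], descend [6, 35]
        N6 x:[27/2,14] y:[15,18] z:[53/3,18] -> miss, prune
        N35 x:[17/2,35/2] y:[41/2,26] z:[40/3,18] -> miss, prune
      N24 x:[11,31/2] y:[47/2,63/2] z:[44/3,65/3] -> miss, prune
    N13 x:[7,18] y:[16,63/2] z:[62/3,80/3] -> miss, prune
  N36 x:[33/2,57/2] y:[13,33] z:[17,80/3] -> hit [17,80/3], descend [9, 17]
    N9 x:[35/2,57/2] y:[18,33] z:[58/3,80/3] -> hit [58/3,80/3], descend [3, 15]
      N3 x:[35/2,25] y:[29,33] z:[20,80/3] -> miss, prune
      N15 x:[35/2,57/2] y:[18,47/2] z:[58/3,26] -> hit [58/3,47/2], descend [10, 38]
        N10 x:[35/2,55/2] y:[18,47/2] z:[58/3,25] -> hit [58/3,47/2], descend [33, 41]
          N33 x:[35/2,18] y:[18,41/2] z:[58/3,21] -> miss, prune
          N41 x:[26,55/2] y:[45/2,47/2] z:[70/3,25] -> miss, prune
        N38 x:[28,57/2] y:[41/2,45/2] z:[74/3,26] -> miss, prune
    N17 x:[33/2,49/2] y:[13,19] z:[17,21] -> hit [17,19], descend [8, 20]
      N8 x:[43/2,49/2] y:[13,35/2] z:[53/3,19] -> miss, prune
      N20 x:[33/2,24] y:[27/2,19] z:[17,21] -> hit [17,19], descend [4, 28]
        N4 x:[21,24] y:[27/2,16] z:[19,21] -> miss, prune
        N28 x:[33/2,39/2] y:[31/2,19] z:[17,58/3] -> hit [17,19], descend [34, 39]
          N34 x:[18,39/2] y:[37/2,19] z:[55/3,58/3] -> hit [37/2,19] leaf, test {P4@t=37/2}
          N39 x:[33/2,18] y:[31/2,33/2] z:[17,56/3] -> miss, prune

order=[0, 30, 11, 2, 6, 35, 24, 13, 36, 9, 3, 15, 10, 33, 41, 38, 17, 8, 20, 4, 28, 34, 39]  |boxes|=23  |leaves|=1  hit=P4

== RESULT ==
[0, 30, 11, 2, 6, 35, 24, 13, 36, 9, 3, 15, 10, 33, 41, 38, 17, 8, 20, 4, 28, 34, 39]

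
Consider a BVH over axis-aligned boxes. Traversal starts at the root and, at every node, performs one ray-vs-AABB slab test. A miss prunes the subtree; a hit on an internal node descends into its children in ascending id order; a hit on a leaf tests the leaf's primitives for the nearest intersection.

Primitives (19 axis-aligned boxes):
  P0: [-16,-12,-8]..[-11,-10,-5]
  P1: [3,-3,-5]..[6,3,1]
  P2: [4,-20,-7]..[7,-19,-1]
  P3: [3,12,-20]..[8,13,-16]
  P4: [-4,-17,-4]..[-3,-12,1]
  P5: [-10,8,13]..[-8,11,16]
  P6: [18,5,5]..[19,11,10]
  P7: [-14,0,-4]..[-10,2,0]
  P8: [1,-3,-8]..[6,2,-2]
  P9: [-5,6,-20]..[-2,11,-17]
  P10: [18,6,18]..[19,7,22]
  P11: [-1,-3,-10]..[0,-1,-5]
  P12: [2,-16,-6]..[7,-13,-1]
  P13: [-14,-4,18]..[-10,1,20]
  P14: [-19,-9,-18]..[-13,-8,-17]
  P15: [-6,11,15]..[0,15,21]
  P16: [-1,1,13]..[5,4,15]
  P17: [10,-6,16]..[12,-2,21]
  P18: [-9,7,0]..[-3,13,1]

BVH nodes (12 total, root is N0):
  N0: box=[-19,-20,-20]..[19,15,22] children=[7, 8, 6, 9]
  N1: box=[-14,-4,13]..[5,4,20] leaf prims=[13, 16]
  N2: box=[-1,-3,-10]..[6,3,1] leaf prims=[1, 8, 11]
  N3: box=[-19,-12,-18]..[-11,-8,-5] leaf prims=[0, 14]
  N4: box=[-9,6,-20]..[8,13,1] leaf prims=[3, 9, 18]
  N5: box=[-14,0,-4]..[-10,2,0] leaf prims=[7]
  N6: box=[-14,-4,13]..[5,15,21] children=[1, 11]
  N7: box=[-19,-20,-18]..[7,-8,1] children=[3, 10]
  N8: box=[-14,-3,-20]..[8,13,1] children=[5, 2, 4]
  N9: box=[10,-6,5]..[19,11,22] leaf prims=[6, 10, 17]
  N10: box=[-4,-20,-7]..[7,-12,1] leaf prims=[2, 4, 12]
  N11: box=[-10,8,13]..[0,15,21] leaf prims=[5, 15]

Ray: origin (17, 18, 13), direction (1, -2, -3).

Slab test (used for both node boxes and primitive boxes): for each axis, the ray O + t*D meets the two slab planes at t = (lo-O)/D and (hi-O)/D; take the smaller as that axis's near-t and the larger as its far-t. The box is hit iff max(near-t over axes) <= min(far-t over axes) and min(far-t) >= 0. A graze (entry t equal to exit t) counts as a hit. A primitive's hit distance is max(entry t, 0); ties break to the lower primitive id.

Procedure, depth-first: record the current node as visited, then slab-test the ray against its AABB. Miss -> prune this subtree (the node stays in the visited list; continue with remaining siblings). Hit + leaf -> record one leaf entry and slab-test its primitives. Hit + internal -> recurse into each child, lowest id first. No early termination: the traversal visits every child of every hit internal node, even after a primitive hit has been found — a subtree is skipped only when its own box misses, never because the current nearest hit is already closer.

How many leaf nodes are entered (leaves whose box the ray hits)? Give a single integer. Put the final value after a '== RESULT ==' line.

Traverse from the root:
N0 x:[-36,2] y:[3/2,19] z:[-3,11] -> hit [3/2,2], descend [6, 7, 8, 9]
  N6 x:[-31,-12] y:[3/2,11] z:[-8/3,0] -> miss, prune
  N7 x:[-36,-10] y:[13,19] z:[4,31/3] -> miss, prune
  N8 x:[-31,-9] y:[5/2,21/2] z:[4,11] -> miss, prune
  N9 x:[-7,2] y:[7/2,12] z:[-3,8/3] -> miss, prune

Summary -> nodes [0, 6, 7, 8, 9]; box-tests=5; leaf-entries=0; first=miss

== RESULT ==
0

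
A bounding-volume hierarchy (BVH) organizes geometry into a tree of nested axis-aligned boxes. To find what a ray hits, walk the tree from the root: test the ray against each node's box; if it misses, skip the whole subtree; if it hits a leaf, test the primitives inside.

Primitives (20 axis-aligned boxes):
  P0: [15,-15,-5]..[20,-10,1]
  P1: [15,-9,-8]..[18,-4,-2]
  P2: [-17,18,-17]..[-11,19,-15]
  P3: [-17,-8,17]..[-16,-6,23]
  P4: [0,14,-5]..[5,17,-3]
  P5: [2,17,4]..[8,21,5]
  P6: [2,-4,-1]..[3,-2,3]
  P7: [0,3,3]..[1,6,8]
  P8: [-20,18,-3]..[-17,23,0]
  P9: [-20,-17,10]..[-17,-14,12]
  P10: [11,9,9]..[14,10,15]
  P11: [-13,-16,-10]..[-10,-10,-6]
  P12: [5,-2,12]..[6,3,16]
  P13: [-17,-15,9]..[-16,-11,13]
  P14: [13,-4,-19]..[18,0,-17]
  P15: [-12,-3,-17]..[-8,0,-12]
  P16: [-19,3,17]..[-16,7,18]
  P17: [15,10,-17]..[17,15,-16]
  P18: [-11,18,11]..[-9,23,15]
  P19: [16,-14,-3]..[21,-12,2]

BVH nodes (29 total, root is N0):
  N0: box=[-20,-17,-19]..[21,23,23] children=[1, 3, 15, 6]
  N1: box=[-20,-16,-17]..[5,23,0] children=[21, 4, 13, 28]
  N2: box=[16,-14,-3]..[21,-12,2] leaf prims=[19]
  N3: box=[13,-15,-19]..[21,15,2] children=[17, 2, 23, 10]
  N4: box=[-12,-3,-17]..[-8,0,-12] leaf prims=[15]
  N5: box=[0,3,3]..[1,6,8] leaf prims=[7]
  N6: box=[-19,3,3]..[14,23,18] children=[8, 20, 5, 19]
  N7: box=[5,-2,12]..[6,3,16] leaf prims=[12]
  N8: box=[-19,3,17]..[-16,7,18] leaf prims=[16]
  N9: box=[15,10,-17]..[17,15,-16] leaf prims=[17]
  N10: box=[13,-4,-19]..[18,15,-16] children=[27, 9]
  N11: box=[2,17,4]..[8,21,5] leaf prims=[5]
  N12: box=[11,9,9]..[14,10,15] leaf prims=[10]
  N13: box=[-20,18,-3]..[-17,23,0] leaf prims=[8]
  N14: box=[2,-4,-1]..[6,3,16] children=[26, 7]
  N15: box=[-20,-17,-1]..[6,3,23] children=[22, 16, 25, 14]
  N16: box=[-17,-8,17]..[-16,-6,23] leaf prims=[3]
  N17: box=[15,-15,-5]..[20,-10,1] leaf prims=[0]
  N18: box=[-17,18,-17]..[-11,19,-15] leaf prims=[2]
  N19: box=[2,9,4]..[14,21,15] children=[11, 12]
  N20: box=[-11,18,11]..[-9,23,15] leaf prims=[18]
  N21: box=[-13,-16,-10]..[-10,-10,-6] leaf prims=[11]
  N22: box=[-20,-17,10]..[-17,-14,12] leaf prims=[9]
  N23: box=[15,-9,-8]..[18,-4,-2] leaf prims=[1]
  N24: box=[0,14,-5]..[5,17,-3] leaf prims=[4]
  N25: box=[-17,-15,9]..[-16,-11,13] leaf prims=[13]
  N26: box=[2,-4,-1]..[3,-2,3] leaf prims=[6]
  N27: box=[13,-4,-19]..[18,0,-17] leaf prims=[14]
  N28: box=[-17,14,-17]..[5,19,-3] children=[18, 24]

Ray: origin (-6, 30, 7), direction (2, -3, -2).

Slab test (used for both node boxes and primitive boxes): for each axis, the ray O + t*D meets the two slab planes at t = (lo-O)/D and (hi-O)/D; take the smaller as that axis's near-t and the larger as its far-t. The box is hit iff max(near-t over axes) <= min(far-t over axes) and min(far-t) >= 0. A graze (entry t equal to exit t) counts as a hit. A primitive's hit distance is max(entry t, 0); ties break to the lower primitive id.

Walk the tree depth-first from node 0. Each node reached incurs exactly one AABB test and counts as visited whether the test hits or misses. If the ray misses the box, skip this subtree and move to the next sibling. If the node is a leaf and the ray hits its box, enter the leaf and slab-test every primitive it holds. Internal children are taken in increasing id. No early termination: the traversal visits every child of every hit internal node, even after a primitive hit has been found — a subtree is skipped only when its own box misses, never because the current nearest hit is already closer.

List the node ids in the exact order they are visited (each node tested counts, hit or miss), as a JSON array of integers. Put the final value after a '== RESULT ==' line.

Traverse from the root:
N0 x:[-7,27/2] y:[7/3,47/3] z:[-8,13] -> hit [7/3,13], descend [1, 3, 6, 15]
  N1 x:[-7,11/2] y:[7/3,46/3] z:[7/2,12] -> hit [7/2,11/2], descend [4, 13, 21, 28]
    N4 x:[-3,-1] y:[10,11] z:[19/2,12] -> miss, prune
    N13 x:[-7,-11/2] y:[7/3,4] z:[7/2,5] -> miss, prune
    N21 x:[-7/2,-2] y:[40/3,46/3] z:[13/2,17/2] -> miss, prune
    N28 x:[-11/2,11/2] y:[11/3,16/3] z:[5,12] -> hit [5,16/3], descend [18, 24]
      N18 x:[-11/2,-5/2] y:[11/3,4] z:[11,12] -> miss, prune
      N24 x:[3,11/2] y:[13/3,16/3] z:[5,6] -> hit [5,16/3] leaf, test {P4@t=5}
  N3 x:[19/2,27/2] y:[5,15] z:[5/2,13] -> hit [19/2,13], descend [2, 10, 17, 23]
    N2 x:[11,27/2] y:[14,44/3] z:[5/2,5] -> miss, prune
    N10 x:[19/2,12] y:[5,34/3] z:[23/2,13] -> miss, prune
    N17 x:[21/2,13] y:[40/3,15] z:[3,6] -> miss, prune
    N23 x:[21/2,12] y:[34/3,13] z:[9/2,15/2] -> miss, prune
  N6 x:[-13/2,10] y:[7/3,9] z:[-11/2,2] -> miss, prune
  N15 x:[-7,6] y:[9,47/3] z:[-8,4] -> miss, prune

Summary -> nodes [0, 1, 4, 13, 21, 28, 18, 24, 3, 2, 10, 17, 23, 6, 15]; box-tests=15; leaf-entries=1; first=P4

== RESULT ==
[0, 1, 4, 13, 21, 28, 18, 24, 3, 2, 10, 17, 23, 6, 15]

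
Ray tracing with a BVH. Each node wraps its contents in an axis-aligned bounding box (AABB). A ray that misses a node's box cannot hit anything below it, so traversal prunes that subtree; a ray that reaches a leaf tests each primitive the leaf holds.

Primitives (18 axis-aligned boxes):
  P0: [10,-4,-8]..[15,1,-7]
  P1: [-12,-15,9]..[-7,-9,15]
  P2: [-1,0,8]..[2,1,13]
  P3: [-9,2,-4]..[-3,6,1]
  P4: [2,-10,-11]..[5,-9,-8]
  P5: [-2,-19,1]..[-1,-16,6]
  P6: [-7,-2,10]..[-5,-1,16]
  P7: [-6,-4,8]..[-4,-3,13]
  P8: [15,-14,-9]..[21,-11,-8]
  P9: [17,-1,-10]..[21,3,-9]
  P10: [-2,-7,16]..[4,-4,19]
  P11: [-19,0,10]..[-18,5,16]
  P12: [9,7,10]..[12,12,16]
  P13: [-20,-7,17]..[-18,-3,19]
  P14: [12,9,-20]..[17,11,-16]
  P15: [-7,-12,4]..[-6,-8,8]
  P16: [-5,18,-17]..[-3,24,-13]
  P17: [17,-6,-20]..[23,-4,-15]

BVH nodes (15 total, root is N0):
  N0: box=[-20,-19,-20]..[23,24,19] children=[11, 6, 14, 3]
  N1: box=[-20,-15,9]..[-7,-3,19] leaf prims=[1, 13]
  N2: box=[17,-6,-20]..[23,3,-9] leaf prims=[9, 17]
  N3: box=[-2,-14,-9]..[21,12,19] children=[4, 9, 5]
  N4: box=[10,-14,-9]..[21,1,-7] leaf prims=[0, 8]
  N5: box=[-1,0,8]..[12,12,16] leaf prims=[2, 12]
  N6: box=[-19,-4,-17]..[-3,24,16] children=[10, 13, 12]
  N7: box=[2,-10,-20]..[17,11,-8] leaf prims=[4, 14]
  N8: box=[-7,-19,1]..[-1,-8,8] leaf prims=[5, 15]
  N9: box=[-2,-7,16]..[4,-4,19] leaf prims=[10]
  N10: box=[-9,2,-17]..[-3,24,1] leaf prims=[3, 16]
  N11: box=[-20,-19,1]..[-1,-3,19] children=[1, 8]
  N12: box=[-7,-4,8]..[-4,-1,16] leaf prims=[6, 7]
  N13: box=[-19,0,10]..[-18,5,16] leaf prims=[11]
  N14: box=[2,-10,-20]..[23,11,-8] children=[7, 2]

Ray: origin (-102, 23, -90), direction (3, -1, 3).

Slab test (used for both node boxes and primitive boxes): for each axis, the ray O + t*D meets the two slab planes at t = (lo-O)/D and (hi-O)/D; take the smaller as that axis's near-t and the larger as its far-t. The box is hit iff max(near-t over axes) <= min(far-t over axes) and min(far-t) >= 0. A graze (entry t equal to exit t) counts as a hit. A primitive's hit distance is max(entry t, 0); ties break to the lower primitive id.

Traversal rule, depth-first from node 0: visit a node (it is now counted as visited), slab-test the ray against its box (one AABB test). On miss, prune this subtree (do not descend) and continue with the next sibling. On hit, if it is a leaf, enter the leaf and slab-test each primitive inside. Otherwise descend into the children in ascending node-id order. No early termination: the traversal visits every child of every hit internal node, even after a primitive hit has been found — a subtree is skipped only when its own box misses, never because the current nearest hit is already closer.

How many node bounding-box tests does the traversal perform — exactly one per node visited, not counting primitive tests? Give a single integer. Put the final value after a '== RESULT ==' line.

Traverse from the root:
N0 x:[82/3,125/3] y:[-1,42] z:[70/3,109/3] -> hit [82/3,109/3], descend [3, 6, 11, 14]
  N3 x:[100/3,41] y:[11,37] z:[27,109/3] -> hit [100/3,109/3], descend [4, 5, 9]
    N4 x:[112/3,41] y:[22,37] z:[27,83/3] -> miss, prune
    N5 x:[101/3,38] y:[11,23] z:[98/3,106/3] -> miss, prune
    N9 x:[100/3,106/3] y:[27,30] z:[106/3,109/3] -> miss, prune
  N6 x:[83/3,33] y:[-1,27] z:[73/3,106/3] -> miss, prune
  N11 x:[82/3,101/3] y:[26,42] z:[91/3,109/3] -> hit [91/3,101/3], descend [1, 8]
    N1 x:[82/3,95/3] y:[26,38] z:[33,109/3] -> miss, prune
    N8 x:[95/3,101/3] y:[31,42] z:[91/3,98/3] -> hit [95/3,98/3] leaf, test {P5(miss), P15@t=95/3}
  N14 x:[104/3,125/3] y:[12,33] z:[70/3,82/3] -> miss, prune

Summary -> nodes [0, 3, 4, 5, 9, 6, 11, 1, 8, 14]; box-tests=10; leaf-entries=1; first=P15

== RESULT ==
10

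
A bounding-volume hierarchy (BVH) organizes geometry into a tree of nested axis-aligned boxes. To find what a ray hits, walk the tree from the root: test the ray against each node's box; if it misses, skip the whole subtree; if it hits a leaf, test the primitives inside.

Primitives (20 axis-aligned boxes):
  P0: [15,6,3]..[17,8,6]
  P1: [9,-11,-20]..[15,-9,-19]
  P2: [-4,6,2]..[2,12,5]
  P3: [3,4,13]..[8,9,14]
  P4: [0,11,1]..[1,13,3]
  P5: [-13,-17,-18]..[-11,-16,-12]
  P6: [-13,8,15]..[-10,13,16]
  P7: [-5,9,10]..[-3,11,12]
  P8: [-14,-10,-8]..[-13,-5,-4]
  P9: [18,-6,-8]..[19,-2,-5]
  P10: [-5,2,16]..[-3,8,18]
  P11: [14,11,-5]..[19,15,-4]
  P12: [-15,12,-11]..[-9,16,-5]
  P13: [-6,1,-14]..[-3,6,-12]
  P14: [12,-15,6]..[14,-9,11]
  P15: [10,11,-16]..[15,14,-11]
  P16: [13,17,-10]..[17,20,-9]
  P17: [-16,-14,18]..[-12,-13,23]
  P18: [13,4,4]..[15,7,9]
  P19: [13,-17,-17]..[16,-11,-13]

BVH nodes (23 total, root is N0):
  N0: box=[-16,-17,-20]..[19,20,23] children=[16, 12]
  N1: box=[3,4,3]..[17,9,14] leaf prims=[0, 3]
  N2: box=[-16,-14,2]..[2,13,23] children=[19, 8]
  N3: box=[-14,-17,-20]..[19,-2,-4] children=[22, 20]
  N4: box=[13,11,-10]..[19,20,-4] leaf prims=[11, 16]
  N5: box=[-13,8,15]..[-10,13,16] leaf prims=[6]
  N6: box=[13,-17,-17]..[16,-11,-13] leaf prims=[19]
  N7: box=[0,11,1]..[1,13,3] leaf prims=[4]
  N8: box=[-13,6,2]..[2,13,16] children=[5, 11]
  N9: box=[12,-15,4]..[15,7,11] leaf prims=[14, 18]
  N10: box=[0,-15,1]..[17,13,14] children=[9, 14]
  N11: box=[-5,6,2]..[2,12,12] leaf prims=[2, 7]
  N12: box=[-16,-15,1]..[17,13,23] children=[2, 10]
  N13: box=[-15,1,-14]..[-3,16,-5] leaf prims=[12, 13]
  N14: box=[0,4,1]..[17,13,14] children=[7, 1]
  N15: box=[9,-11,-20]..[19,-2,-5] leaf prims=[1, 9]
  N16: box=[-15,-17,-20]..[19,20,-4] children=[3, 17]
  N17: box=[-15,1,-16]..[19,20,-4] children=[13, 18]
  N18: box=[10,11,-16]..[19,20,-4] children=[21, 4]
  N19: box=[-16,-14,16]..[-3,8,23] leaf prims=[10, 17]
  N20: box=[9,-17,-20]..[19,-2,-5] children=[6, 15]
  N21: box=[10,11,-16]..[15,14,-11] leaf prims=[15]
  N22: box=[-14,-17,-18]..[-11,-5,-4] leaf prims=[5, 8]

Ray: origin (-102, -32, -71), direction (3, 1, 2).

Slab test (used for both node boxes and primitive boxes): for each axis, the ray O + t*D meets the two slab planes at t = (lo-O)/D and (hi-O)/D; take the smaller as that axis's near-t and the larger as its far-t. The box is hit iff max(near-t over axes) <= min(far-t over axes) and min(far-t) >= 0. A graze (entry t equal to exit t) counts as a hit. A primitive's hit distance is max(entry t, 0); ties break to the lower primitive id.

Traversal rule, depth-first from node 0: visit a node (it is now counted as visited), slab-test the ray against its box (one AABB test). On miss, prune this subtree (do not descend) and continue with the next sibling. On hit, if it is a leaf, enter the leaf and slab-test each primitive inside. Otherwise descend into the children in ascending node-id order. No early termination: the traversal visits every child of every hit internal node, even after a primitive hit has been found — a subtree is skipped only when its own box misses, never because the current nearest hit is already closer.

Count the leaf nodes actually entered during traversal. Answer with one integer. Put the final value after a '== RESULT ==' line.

Traverse from the root:
N0 x:[86/3,121/3] y:[15,52] z:[51/2,47] -> hit [86/3,121/3], descend [12, 16]
  N12 x:[86/3,119/3] y:[17,45] z:[36,47] -> hit [36,119/3], descend [2, 10]
    N2 x:[86/3,104/3] y:[18,45] z:[73/2,47] -> miss, prune
    N10 x:[34,119/3] y:[17,45] z:[36,85/2] -> hit [36,119/3], descend [9, 14]
      N9 x:[38,39] y:[17,39] z:[75/2,41] -> hit [38,39] leaf, test {P14(miss), P18@t=115/3}
      N14 x:[34,119/3] y:[36,45] z:[36,85/2] -> hit [36,119/3], descend [1, 7]
        N1 x:[35,119/3] y:[36,41] z:[37,85/2] -> hit [37,119/3] leaf, test {P0(miss), P3(miss)}
        N7 x:[34,103/3] y:[43,45] z:[36,37] -> miss, prune
  N16 x:[29,121/3] y:[15,52] z:[51/2,67/2] -> hit [29,67/2], descend [3, 17]
    N3 x:[88/3,121/3] y:[15,30] z:[51/2,67/2] -> hit [88/3,30], descend [20, 22]
      N20 x:[37,121/3] y:[15,30] z:[51/2,33] -> miss, prune
      N22 x:[88/3,91/3] y:[15,27] z:[53/2,67/2] -> miss, prune
    N17 x:[29,121/3] y:[33,52] z:[55/2,67/2] -> hit [33,67/2], descend [13, 18]
      N13 x:[29,33] y:[33,48] z:[57/2,33] -> hit [33,33] leaf, test {P12(miss), P13(miss)}
      N18 x:[112/3,121/3] y:[43,52] z:[55/2,67/2] -> miss, prune

Visited [0, 12, 2, 10, 9, 14, 1, 7, 16, 3, 20, 22, 17, 13, 18]. Tests: 15 box, 3 leaf. Nearest: P18.

== RESULT ==
3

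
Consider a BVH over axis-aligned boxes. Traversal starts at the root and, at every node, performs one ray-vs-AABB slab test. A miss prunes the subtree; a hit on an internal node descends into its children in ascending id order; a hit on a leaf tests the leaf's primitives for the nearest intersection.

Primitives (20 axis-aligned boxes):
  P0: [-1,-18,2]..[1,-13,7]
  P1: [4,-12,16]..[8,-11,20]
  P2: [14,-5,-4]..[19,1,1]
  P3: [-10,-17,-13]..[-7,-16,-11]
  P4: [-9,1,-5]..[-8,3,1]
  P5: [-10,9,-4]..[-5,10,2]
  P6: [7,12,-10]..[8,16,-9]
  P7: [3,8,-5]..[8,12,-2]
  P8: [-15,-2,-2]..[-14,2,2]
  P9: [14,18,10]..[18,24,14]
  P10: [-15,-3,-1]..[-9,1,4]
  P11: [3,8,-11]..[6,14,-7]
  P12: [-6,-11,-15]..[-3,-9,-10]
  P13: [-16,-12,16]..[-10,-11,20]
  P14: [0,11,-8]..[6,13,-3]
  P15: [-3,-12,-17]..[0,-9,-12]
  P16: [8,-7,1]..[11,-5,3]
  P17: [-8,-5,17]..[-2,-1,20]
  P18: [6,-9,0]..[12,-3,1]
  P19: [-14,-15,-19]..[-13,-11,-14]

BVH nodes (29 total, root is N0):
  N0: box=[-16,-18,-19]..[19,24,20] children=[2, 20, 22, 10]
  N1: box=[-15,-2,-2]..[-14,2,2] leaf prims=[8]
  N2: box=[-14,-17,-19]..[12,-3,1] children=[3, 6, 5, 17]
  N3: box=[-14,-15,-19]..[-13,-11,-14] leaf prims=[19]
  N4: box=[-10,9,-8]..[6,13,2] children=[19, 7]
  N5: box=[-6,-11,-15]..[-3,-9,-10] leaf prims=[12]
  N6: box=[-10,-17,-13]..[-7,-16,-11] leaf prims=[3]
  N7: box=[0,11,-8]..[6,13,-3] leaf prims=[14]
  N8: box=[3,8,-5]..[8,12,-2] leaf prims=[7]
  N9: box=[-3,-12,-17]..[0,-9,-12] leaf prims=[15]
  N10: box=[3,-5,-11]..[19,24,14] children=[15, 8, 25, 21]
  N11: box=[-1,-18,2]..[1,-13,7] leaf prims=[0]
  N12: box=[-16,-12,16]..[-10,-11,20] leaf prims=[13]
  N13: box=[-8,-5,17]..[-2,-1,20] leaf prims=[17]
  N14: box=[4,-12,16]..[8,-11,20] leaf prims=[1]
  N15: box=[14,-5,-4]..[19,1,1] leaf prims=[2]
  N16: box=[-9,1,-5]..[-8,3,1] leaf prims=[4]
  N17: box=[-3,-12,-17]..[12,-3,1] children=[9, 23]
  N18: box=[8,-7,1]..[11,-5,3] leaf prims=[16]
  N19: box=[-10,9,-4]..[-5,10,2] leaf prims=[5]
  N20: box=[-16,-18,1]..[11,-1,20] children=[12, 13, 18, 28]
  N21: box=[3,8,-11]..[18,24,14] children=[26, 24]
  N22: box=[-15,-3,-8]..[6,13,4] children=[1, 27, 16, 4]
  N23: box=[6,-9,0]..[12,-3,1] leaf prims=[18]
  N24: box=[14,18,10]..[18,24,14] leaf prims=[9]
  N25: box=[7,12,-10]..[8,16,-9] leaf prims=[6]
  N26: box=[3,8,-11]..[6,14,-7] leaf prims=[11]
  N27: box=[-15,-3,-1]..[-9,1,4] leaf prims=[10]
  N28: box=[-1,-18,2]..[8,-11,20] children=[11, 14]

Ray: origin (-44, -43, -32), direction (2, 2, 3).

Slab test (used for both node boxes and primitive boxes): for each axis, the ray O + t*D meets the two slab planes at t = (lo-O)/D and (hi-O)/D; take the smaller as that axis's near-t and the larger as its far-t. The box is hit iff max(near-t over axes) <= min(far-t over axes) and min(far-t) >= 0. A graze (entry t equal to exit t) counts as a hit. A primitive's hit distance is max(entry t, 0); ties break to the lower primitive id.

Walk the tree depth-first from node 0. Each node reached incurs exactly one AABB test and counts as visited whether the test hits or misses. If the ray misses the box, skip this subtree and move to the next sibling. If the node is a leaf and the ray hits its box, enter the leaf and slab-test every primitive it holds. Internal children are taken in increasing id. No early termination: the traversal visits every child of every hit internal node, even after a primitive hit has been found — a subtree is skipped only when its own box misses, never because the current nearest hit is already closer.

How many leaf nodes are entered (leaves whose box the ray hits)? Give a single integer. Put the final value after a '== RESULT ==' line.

Trace the traversal:
N0 x:[14,63/2] y:[25/2,67/2] z:[13/3,52/3] -> hit [14,52/3], descend [2, 10, 20, 22]
  N2 x:[15,28] y:[13,20] z:[13/3,11] -> miss, prune
  N10 x:[47/2,63/2] y:[19,67/2] z:[7,46/3] -> miss, prune
  N20 x:[14,55/2] y:[25/2,21] z:[11,52/3] -> hit [14,52/3], descend [12, 13, 18, 28]
    N12 x:[14,17] y:[31/2,16] z:[16,52/3] -> hit [16,16] leaf, test {P13@t=16}
    N13 x:[18,21] y:[19,21] z:[49/3,52/3] -> miss, prune
    N18 x:[26,55/2] y:[18,19] z:[11,35/3] -> miss, prune
    N28 x:[43/2,26] y:[25/2,16] z:[34/3,52/3] -> miss, prune
  N22 x:[29/2,25] y:[20,28] z:[8,12] -> miss, prune

order=[0, 2, 10, 20, 12, 13, 18, 28, 22]  |boxes|=9  |leaves|=1  hit=P13

== RESULT ==
1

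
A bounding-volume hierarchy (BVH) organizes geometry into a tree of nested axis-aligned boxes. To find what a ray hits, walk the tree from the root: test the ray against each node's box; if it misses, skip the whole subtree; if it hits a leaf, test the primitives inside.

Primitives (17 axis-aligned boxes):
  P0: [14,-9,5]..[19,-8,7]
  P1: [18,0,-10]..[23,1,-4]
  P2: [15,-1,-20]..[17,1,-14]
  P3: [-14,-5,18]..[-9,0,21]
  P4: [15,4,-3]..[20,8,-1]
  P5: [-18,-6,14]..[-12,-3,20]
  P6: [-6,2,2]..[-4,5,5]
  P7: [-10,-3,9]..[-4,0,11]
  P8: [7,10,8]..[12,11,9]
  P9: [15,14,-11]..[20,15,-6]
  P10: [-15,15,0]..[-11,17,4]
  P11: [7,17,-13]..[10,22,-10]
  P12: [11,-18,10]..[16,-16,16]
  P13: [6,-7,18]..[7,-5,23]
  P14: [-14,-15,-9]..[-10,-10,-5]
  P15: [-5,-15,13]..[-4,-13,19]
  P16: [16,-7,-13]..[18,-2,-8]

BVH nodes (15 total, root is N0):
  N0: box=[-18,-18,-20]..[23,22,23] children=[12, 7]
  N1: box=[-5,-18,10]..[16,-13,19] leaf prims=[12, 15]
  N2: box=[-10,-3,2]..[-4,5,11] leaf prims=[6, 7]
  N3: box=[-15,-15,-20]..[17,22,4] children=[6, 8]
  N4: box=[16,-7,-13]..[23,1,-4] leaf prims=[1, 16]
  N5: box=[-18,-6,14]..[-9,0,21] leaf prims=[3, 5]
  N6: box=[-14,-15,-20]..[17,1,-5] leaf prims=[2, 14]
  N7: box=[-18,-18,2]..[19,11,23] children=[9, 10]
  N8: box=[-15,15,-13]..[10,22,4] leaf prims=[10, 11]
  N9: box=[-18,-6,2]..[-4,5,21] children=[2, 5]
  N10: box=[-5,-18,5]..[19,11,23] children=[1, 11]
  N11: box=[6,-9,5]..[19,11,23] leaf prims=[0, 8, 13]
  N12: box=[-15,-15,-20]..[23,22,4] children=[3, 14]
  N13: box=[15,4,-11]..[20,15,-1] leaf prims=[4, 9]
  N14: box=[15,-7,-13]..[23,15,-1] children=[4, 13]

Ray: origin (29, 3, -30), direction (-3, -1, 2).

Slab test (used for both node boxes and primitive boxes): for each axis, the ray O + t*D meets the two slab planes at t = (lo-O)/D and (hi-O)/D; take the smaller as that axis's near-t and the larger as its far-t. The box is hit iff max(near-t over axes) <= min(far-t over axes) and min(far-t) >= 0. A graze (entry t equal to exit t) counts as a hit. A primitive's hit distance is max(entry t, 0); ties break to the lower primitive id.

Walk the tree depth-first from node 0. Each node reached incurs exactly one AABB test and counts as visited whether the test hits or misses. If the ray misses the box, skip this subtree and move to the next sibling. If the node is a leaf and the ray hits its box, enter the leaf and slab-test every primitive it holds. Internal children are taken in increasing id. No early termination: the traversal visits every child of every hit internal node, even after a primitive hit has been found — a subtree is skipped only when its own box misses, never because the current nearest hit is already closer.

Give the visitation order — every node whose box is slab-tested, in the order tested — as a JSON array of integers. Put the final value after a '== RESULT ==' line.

Walk:
N0 x:[2,47/3] y:[-19,21] z:[5,53/2] -> hit [5,47/3], descend [7, 12]
  N7 x:[10/3,47/3] y:[-8,21] z:[16,53/2] -> miss, prune
  N12 x:[2,44/3] y:[-19,18] z:[5,17] -> hit [5,44/3], descend [3, 14]
    N3 x:[4,44/3] y:[-19,18] z:[5,17] -> hit [5,44/3], descend [6, 8]
      N6 x:[4,43/3] y:[2,18] z:[5,25/2] -> hit [5,25/2] leaf, test {P2(miss), P14(miss)}
      N8 x:[19/3,44/3] y:[-19,-12] z:[17/2,17] -> miss, prune
    N14 x:[2,14/3] y:[-12,10] z:[17/2,29/2] -> miss, prune

Visited [0, 7, 12, 3, 6, 8, 14]. Tests: 7 box, 1 leaf. Nearest: miss.

== RESULT ==
[0, 7, 12, 3, 6, 8, 14]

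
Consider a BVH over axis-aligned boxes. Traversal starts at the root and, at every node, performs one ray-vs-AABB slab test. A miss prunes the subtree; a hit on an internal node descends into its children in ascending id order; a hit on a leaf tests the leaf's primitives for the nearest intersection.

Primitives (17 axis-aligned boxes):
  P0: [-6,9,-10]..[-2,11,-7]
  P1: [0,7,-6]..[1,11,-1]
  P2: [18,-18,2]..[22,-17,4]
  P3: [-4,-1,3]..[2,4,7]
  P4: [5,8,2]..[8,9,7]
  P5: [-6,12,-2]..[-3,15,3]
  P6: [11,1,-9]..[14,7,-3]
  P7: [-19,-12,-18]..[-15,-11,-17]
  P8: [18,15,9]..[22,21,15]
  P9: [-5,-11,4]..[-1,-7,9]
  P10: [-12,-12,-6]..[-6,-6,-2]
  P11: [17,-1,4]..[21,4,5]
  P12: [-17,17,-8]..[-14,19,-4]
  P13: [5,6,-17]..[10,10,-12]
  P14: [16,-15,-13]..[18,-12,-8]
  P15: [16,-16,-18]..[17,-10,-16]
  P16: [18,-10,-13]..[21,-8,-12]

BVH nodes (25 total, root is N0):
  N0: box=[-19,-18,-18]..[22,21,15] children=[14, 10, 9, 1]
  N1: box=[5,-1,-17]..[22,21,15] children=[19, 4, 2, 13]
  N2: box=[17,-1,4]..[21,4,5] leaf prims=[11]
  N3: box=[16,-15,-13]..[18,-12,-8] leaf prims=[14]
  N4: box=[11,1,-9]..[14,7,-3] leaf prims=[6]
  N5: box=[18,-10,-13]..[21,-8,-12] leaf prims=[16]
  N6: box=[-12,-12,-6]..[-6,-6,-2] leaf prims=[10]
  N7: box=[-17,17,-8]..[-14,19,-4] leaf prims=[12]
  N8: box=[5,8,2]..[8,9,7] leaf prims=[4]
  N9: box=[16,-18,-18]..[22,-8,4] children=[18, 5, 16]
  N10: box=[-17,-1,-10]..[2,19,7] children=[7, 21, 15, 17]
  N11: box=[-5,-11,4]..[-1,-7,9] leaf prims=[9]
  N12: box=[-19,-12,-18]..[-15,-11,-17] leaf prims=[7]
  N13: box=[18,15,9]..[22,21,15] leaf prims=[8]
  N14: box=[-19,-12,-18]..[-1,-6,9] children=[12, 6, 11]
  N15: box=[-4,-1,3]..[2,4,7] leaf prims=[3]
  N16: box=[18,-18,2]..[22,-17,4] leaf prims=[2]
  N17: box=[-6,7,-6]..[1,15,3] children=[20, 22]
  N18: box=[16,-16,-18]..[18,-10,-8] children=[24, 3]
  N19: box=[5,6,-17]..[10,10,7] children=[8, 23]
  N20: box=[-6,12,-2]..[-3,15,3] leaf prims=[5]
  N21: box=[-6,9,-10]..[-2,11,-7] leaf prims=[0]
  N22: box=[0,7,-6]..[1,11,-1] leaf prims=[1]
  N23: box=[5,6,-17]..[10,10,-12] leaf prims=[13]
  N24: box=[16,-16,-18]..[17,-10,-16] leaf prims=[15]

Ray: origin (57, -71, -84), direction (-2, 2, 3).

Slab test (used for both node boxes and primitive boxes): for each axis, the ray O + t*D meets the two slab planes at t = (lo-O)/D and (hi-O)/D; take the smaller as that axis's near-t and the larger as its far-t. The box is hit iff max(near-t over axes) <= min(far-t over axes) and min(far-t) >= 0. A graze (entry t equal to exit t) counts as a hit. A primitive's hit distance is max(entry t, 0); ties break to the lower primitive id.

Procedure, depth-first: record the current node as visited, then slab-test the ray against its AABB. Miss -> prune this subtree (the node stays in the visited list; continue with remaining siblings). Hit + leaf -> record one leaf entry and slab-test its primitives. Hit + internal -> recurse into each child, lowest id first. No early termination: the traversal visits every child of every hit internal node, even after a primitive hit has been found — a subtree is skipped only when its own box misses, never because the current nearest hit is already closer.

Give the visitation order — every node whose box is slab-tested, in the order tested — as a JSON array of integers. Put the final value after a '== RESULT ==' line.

Traverse from the root:
N0 x:[35/2,38] y:[53/2,46] z:[22,33] -> hit [53/2,33], descend [1, 9, 10, 14]
  N1 x:[35/2,26] y:[35,46] z:[67/3,33] -> miss, prune
  N9 x:[35/2,41/2] y:[53/2,63/2] z:[22,88/3] -> miss, prune
  N10 x:[55/2,37] y:[35,45] z:[74/3,91/3] -> miss, prune
  N14 x:[29,38] y:[59/2,65/2] z:[22,31] -> hit [59/2,31], descend [6, 11, 12]
    N6 x:[63/2,69/2] y:[59/2,65/2] z:[26,82/3] -> miss, prune
    N11 x:[29,31] y:[30,32] z:[88/3,31] -> hit [30,31] leaf, test {P9@t=30}
    N12 x:[36,38] y:[59/2,30] z:[22,67/3] -> miss, prune

8 AABB tests over nodes [0, 1, 9, 10, 14, 6, 11, 12]; 1 leaf entered; closest P9.

== RESULT ==
[0, 1, 9, 10, 14, 6, 11, 12]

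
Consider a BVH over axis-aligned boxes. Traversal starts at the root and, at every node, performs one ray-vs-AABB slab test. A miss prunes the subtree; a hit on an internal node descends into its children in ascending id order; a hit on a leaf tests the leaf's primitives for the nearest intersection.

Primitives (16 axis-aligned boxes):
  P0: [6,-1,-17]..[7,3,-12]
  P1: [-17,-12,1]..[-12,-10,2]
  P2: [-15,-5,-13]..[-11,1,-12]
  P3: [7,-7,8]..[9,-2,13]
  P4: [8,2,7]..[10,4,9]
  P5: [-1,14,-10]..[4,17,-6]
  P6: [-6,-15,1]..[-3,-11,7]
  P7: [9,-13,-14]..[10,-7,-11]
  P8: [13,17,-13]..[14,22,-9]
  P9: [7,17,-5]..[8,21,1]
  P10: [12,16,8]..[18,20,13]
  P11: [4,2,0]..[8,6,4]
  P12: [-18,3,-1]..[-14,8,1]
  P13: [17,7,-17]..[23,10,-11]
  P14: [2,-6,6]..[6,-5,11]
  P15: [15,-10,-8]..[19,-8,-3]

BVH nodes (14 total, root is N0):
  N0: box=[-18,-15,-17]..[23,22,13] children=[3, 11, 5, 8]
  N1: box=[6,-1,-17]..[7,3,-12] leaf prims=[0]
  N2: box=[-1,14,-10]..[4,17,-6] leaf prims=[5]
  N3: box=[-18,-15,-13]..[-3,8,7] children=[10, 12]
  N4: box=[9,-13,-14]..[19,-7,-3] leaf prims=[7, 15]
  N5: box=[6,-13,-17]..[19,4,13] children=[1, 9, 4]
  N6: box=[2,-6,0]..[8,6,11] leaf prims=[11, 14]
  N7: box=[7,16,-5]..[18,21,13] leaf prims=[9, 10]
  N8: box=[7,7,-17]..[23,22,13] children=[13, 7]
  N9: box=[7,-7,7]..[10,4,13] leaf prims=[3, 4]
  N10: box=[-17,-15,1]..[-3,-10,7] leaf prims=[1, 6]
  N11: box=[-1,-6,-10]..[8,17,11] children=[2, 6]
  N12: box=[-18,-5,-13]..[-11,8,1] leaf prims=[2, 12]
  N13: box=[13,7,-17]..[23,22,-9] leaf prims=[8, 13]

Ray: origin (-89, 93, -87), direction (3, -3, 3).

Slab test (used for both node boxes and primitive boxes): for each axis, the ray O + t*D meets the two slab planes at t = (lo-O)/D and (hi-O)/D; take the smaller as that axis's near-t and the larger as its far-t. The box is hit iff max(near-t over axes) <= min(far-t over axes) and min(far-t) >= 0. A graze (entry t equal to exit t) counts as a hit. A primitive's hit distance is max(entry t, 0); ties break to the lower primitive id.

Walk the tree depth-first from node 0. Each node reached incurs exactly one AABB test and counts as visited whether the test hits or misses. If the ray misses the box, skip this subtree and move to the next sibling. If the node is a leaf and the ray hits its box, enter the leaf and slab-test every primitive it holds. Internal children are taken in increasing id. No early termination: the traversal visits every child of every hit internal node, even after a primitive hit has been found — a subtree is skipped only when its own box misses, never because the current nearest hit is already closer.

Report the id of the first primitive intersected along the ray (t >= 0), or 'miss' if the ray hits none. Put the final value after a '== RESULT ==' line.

Walk:
N0 x:[71/3,112/3] y:[71/3,36] z:[70/3,100/3] -> hit [71/3,100/3], descend [3, 5, 8, 11]
  N3 x:[71/3,86/3] y:[85/3,36] z:[74/3,94/3] -> hit [85/3,86/3], descend [10, 12]
    N10 x:[24,86/3] y:[103/3,36] z:[88/3,94/3] -> miss, prune
    N12 x:[71/3,26] y:[85/3,98/3] z:[74/3,88/3] -> miss, prune
  N5 x:[95/3,36] y:[89/3,106/3] z:[70/3,100/3] -> hit [95/3,100/3], descend [1, 4, 9]
    N1 x:[95/3,32] y:[30,94/3] z:[70/3,25] -> miss, prune
    N4 x:[98/3,36] y:[100/3,106/3] z:[73/3,28] -> miss, prune
    N9 x:[32,33] y:[89/3,100/3] z:[94/3,100/3] -> hit [32,33] leaf, test {P3@t=32, P4(miss)}
  N8 x:[32,112/3] y:[71/3,86/3] z:[70/3,100/3] -> miss, prune
  N11 x:[88/3,97/3] y:[76/3,33] z:[77/3,98/3] -> hit [88/3,97/3], descend [2, 6]
    N2 x:[88/3,31] y:[76/3,79/3] z:[77/3,27] -> miss, prune
    N6 x:[91/3,97/3] y:[29,33] z:[29,98/3] -> hit [91/3,97/3] leaf, test {P11(miss), P14(miss)}

order=[0, 3, 10, 12, 5, 1, 4, 9, 8, 11, 2, 6]  |boxes|=12  |leaves|=2  hit=P3

== RESULT ==
3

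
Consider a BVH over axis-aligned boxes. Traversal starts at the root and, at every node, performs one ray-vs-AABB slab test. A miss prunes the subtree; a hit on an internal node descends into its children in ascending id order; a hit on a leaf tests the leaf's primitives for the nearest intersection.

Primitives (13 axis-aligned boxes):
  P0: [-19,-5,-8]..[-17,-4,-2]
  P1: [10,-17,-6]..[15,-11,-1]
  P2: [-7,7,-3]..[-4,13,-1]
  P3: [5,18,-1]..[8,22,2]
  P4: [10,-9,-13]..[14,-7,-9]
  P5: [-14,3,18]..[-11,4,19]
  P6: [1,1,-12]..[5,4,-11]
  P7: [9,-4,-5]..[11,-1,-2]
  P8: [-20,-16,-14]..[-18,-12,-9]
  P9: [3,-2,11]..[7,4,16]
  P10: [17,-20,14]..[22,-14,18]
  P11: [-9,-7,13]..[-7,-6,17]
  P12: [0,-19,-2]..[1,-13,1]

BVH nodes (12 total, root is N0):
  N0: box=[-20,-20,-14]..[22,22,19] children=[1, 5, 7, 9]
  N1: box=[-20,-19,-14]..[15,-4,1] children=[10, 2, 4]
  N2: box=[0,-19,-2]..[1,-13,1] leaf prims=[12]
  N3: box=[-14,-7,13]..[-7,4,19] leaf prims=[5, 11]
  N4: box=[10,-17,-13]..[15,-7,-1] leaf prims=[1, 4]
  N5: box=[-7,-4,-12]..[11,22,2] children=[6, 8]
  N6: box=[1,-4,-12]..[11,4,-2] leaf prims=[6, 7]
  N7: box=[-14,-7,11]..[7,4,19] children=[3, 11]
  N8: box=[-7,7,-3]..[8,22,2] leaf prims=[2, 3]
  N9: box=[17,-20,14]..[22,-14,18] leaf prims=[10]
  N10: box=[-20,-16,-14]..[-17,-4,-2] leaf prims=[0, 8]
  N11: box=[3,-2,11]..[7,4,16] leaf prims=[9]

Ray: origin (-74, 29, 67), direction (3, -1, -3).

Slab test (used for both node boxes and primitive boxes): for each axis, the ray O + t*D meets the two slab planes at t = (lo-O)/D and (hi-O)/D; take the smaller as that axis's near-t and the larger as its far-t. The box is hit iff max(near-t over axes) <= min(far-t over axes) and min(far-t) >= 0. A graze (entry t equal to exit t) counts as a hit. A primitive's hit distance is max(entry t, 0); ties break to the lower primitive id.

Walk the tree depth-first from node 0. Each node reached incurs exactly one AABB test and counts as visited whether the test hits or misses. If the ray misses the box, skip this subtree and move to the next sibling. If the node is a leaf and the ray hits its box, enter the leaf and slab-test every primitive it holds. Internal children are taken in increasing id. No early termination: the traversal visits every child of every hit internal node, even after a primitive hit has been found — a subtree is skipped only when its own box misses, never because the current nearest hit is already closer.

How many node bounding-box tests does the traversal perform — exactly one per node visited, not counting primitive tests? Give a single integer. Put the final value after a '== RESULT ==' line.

Trace the traversal:
N0 x:[18,32] y:[7,49] z:[16,27] -> hit [18,27], descend [1, 5, 7, 9]
  N1 x:[18,89/3] y:[33,48] z:[22,27] -> miss, prune
  N5 x:[67/3,85/3] y:[7,33] z:[65/3,79/3] -> hit [67/3,79/3], descend [6, 8]
    N6 x:[25,85/3] y:[25,33] z:[23,79/3] -> hit [25,79/3] leaf, test {P6@t=26, P7(miss)}
    N8 x:[67/3,82/3] y:[7,22] z:[65/3,70/3] -> miss, prune
  N7 x:[20,27] y:[25,36] z:[16,56/3] -> miss, prune
  N9 x:[91/3,32] y:[43,49] z:[49/3,53/3] -> miss, prune

Summary -> nodes [0, 1, 5, 6, 8, 7, 9]; box-tests=7; leaf-entries=1; first=P6

== RESULT ==
7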